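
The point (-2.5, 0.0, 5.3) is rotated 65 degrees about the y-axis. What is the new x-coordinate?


Rotation about y-axis: x' = x*cos(theta) + z*sin(theta)
= -2.5 * 0.4226 + 5.3 * 0.9063
= 3.7469


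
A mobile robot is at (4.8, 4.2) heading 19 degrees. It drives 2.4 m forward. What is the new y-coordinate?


y_new = y0 + d*sin(theta)
= 4.2 + 2.4*sin(19)
= 4.2 + 0.7814
= 4.9814


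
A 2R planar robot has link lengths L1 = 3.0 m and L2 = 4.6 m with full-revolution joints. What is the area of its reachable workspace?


r_max = L1 + L2 = 7.6 m
r_min = |L1 - L2| = 1.6 m
Area = pi*(r_max^2 - r_min^2)
= pi*(57.76 - 2.56)
= pi * 55.2
= 173.4159 m^2


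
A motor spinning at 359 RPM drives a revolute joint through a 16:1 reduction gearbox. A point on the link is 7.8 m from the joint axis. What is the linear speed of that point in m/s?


omega_motor = 359 * 2*pi/60 = 37.5944 rad/s
omega_joint = omega_motor / 16 = 2.3496 rad/s
v = omega_joint * r = 2.3496 * 7.8
= 18.3273 m/s


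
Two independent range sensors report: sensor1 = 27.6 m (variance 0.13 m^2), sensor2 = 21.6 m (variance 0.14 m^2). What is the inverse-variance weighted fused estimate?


w1 = (1/var1) / (1/var1 + 1/var2)
   = 7.6923 / (7.6923 + 7.1429) = 0.5185
w2 = 1 - w1 = 0.4815
fused = w1*s1 + w2*s2 = 14.3111 + 10.4
= 24.7111 m


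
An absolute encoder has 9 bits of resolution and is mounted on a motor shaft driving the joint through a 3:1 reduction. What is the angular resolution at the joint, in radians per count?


counts = 2^9 = 512
effective counts at joint = 512 * 3 = 1536
resolution = 2*pi / 1536
= 0.0041 rad/count


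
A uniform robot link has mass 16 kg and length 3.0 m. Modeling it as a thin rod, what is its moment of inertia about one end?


I = (1/3) * m * L^2
= (1/3) * 16 * 3.0^2
= 0.333333 * 16 * 9.0
= 48.0 kg*m^2


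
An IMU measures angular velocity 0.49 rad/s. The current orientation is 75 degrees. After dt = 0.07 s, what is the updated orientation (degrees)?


delta_theta = w * dt = 0.49 * 0.07 = 0.0343 rad
= 1.9652 deg
theta_new = 75 + 1.9652 = 76.9652 deg


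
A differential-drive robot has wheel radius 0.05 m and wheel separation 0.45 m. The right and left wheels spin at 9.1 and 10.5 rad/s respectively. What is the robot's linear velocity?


vR = r*wR = 0.05*9.1 = 0.455 m/s
vL = r*wL = 0.05*10.5 = 0.525 m/s
v = (vR+vL)/2 = 0.49 m/s
omega = (vR-vL)/L = -0.1556 rad/s
linear velocity = 0.49 m/s


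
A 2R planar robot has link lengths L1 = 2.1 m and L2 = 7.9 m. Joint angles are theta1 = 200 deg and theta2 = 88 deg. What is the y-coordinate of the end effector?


Convert angles to radians: theta1 = 3.4907, theta2 = 1.5359
y = L1*sin(theta1) + L2*sin(theta1+theta2)
y = -0.7182 + -7.5133
y = -8.2316


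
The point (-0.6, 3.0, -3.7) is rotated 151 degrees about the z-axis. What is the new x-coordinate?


Rotation about z-axis: x' = x*cos(theta) - y*sin(theta)
= -0.6 * -0.8746 - 3.0 * 0.4848
= -0.9297


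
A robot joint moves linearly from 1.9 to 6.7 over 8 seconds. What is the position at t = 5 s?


s = t/T = 5/8 = 0.625
p(t) = p0 + (pf-p0)*s
= 1.9 + (6.7 - 1.9) * 0.625
= 4.9


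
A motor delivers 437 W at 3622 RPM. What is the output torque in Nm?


omega = 3622 * 2*pi/60 = 379.295 rad/s
tau = P / omega = 437 / 379.295
= 1.1521 Nm


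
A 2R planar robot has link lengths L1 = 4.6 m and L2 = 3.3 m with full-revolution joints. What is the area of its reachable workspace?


r_max = L1 + L2 = 7.9 m
r_min = |L1 - L2| = 1.3 m
Area = pi*(r_max^2 - r_min^2)
= pi*(62.41 - 1.69)
= pi * 60.72
= 190.7575 m^2


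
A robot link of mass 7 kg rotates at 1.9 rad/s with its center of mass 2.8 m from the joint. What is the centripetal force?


F = m * omega^2 * r
= 7 * 1.9^2 * 2.8
= 7 * 3.61 * 2.8
= 70.756 N


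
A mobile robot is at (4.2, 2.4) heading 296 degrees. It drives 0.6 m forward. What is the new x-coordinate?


x_new = x0 + d*cos(theta)
= 4.2 + 0.6*cos(296)
= 4.2 + 0.263
= 4.463


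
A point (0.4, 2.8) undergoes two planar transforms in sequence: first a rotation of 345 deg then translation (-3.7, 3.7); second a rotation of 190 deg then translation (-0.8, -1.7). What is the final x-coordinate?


After transform 1:
x1 = cos(345)*0.4 - sin(345)*2.8 + -3.7 = -2.5889
y1 = sin(345)*0.4 + cos(345)*2.8 + 3.7 = 6.3011
After transform 2:
x2 = cos(190)*-2.5889 - sin(190)*6.3011 + -0.8
= 2.8438


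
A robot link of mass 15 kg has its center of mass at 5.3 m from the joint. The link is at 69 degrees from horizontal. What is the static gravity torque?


tau = m*g*L*cos(angle)
= 15 * 9.81 * 5.3 * cos(69 deg)
= 15 * 9.81 * 5.3 * 0.3584
= 279.4894 Nm


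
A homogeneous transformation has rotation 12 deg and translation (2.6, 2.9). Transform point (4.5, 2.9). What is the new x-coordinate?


x' = cos(theta)*px - sin(theta)*py + tx
= 0.9781*4.5 - 0.2079*2.9 + 2.6
= 6.3987


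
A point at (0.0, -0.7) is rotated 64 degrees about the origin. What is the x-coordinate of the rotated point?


x' = x*cos(theta) - y*sin(theta)
cos(64 deg) = 0.4384, sin(64 deg) = 0.8988
x' = 0.0 * 0.4384 - -0.7 * 0.8988
= 0.0 - -0.6292
= 0.6292


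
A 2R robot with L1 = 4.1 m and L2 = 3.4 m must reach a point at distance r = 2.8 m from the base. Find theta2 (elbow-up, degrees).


cos(theta2) = (r^2 - L1^2 - L2^2) / (2*L1*L2)
cos(theta2) = (7.84 - 16.81 - 11.56) / 27.88
cos(theta2) = -0.73637
theta2 = 137.4231 degrees


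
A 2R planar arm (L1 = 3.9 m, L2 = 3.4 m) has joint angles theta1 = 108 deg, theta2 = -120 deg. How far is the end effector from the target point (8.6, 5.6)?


End effector via forward kinematics:
x = L1*cos(t1) + L2*cos(t1+t2) = 2.1205
y = L1*sin(t1) + L2*sin(t1+t2) = 3.0022
Distance to target:
d = sqrt((8.6 - 2.1205)^2 + (5.6 - 3.0022)^2)
= sqrt(41.9835 + 6.7485)
= 6.9808 m


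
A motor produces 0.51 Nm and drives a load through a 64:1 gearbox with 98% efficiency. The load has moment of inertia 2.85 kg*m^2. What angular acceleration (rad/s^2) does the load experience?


tau_out = tau_motor * N * eta
= 0.51 * 64 * 0.98 = 31.9872 Nm
alpha = tau_out / I = 31.9872 / 2.85
= 11.2236 rad/s^2


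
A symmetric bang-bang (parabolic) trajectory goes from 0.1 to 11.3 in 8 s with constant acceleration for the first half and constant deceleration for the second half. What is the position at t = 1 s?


Symmetric rest-to-rest: each phase covers (pf-p0)/2 in time T/2. 0.5*a*(T/2)^2 = (pf-p0)/2 => a = 4*(pf-p0)/T^2
a = 4*(11.3-0.1)/8^2 = 0.7
t = 1 is in the acceleration phase (t <= T/2).
p = p0 + 0.5*a*t^2 = 0.1 + 0.5*0.7*1^2
= 0.45


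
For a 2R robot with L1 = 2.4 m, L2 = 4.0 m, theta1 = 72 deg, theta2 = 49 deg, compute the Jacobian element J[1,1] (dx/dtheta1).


J[1,1] = -L1*sin(t1) - L2*sin(t1+t2)
= -2.4*sin(72) - 4.0*sin(121)
= -5.7112


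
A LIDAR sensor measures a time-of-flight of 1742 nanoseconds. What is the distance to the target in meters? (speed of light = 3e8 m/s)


tof = 1742 ns = 1.742e-06 s
dist = c * tof / 2
= 3e8 * 1.742e-06 / 2
= 261.3 m


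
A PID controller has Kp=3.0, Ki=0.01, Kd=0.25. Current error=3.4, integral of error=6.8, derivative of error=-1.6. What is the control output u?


u = Kp*e + Ki*int(e) + Kd*de/dt
= 3.0*3.4 + 0.01*6.8 + 0.25*(-1.6)
= 10.2 + 0.068 + -0.4
= 9.868


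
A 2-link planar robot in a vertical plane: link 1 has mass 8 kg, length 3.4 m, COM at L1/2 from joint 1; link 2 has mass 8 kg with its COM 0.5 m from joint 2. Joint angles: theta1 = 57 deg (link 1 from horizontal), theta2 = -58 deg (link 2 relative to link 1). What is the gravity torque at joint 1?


Horizontal distance from joint 1 to link-1 COM:
  x_c1 = (L1/2)*cos(t1) = 1.7 * 0.5446 = 0.9259 m
Horizontal distance from joint 1 to link-2 COM:
  x_c2 = L1*cos(t1) + Lc2*cos(t1+t2)
       = 3.4*0.5446 + 0.5*0.9998 = 2.3517 m
tau1 = m1*g*x_c1 + m2*g*x_c2
     = 8*9.81*0.9259 + 8*9.81*2.3517
     = 72.6636 + 184.5611
     = 257.2247 Nm


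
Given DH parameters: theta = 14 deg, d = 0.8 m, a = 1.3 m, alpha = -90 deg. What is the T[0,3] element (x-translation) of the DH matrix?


T[0,3] = a * cos(theta)
= 1.3 * cos(14 deg)
= 1.3 * 0.9703
= 1.2614


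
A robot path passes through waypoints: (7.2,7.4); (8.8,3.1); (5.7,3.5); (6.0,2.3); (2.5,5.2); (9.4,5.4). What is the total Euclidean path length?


Segment lengths:
  seg1 = sqrt((1.6)^2 + (-4.3)^2) = 4.588
  seg2 = sqrt((-3.1)^2 + (0.4)^2) = 3.1257
  seg3 = sqrt((0.3)^2 + (-1.2)^2) = 1.2369
  seg4 = sqrt((-3.5)^2 + (2.9)^2) = 4.5453
  seg5 = sqrt((6.9)^2 + (0.2)^2) = 6.9029
Total = 20.3989


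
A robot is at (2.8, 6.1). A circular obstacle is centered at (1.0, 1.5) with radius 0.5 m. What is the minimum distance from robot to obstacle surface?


center_dist = sqrt((2.8-1.0)^2 + (6.1-1.5)^2)
= sqrt(3.24 + 21.16)
= 4.9396
min_dist = center_dist - radius = 4.9396 - 0.5 = 4.4396 m


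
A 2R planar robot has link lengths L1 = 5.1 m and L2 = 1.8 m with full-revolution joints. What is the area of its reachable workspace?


r_max = L1 + L2 = 6.9 m
r_min = |L1 - L2| = 3.3 m
Area = pi*(r_max^2 - r_min^2)
= pi*(47.61 - 10.89)
= pi * 36.72
= 115.3593 m^2


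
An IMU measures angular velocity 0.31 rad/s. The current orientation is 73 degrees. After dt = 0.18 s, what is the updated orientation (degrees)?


delta_theta = w * dt = 0.31 * 0.18 = 0.0558 rad
= 3.1971 deg
theta_new = 73 + 3.1971 = 76.1971 deg


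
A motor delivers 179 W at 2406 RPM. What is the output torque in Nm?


omega = 2406 * 2*pi/60 = 251.9557 rad/s
tau = P / omega = 179 / 251.9557
= 0.7104 Nm


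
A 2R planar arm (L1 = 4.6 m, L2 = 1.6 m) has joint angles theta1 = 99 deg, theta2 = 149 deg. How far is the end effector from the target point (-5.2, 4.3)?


End effector via forward kinematics:
x = L1*cos(t1) + L2*cos(t1+t2) = -1.319
y = L1*sin(t1) + L2*sin(t1+t2) = 3.0599
Distance to target:
d = sqrt((-5.2 - -1.319)^2 + (4.3 - 3.0599)^2)
= sqrt(15.0624 + 1.5379)
= 4.0743 m


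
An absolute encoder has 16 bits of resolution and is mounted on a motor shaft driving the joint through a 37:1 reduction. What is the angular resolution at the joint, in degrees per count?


counts = 2^16 = 65536
effective counts at joint = 65536 * 37 = 2424832
resolution = 360 / 2424832
= 1.4846e-04 deg/count


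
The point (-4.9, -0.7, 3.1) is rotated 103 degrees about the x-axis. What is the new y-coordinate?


Rotation about x-axis: y' = y*cos(theta) - z*sin(theta)
= -0.7 * -0.225 - 3.1 * 0.9744
= -2.8631


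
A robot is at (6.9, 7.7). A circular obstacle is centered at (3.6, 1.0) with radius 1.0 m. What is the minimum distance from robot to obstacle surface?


center_dist = sqrt((6.9-3.6)^2 + (7.7-1.0)^2)
= sqrt(10.89 + 44.89)
= 7.4686
min_dist = center_dist - radius = 7.4686 - 1.0 = 6.4686 m


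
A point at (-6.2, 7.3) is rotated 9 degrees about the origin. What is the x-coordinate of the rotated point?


x' = x*cos(theta) - y*sin(theta)
cos(9 deg) = 0.9877, sin(9 deg) = 0.1564
x' = -6.2 * 0.9877 - 7.3 * 0.1564
= -6.1237 - 1.142
= -7.2656


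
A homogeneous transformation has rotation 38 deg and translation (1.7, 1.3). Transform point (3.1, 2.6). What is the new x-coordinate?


x' = cos(theta)*px - sin(theta)*py + tx
= 0.788*3.1 - 0.6157*2.6 + 1.7
= 2.5421


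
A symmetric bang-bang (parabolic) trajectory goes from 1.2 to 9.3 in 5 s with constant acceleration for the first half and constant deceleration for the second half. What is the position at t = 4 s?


Symmetric rest-to-rest: each phase covers (pf-p0)/2 in time T/2. 0.5*a*(T/2)^2 = (pf-p0)/2 => a = 4*(pf-p0)/T^2
a = 4*(9.3-1.2)/5^2 = 1.296
t = 4 is in the deceleration phase (t > T/2).
p = pf - 0.5*a*(T-t)^2 = 9.3 - 0.5*1.296*1^2
= 8.652


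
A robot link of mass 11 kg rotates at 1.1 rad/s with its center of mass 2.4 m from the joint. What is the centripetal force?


F = m * omega^2 * r
= 11 * 1.1^2 * 2.4
= 11 * 1.21 * 2.4
= 31.944 N


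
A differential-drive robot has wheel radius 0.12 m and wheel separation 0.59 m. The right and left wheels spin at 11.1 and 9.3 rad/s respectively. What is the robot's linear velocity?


vR = r*wR = 0.12*11.1 = 1.332 m/s
vL = r*wL = 0.12*9.3 = 1.116 m/s
v = (vR+vL)/2 = 1.224 m/s
omega = (vR-vL)/L = 0.3661 rad/s
linear velocity = 1.224 m/s


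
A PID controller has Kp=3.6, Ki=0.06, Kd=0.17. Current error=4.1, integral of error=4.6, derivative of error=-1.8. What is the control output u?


u = Kp*e + Ki*int(e) + Kd*de/dt
= 3.6*4.1 + 0.06*4.6 + 0.17*(-1.8)
= 14.76 + 0.276 + -0.306
= 14.73


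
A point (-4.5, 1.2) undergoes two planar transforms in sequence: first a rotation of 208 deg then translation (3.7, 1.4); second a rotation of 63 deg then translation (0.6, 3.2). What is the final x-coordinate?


After transform 1:
x1 = cos(208)*-4.5 - sin(208)*1.2 + 3.7 = 8.2366
y1 = sin(208)*-4.5 + cos(208)*1.2 + 1.4 = 2.4531
After transform 2:
x2 = cos(63)*8.2366 - sin(63)*2.4531 + 0.6
= 2.1536


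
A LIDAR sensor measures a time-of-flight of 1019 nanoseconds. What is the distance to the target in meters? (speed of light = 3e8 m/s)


tof = 1019 ns = 1.019e-06 s
dist = c * tof / 2
= 3e8 * 1.019e-06 / 2
= 152.85 m


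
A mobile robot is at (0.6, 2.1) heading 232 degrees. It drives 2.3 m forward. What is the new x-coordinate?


x_new = x0 + d*cos(theta)
= 0.6 + 2.3*cos(232)
= 0.6 + -1.416
= -0.816


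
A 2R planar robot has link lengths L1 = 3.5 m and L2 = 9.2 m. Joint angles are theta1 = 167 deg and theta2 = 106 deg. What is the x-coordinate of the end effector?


Convert angles to radians: theta1 = 2.9147, theta2 = 1.85
x = L1*cos(theta1) + L2*cos(theta1+theta2)
x = -3.4103 + 0.4815
x = -2.9288


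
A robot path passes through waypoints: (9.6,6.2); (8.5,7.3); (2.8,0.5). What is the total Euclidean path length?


Segment lengths:
  seg1 = sqrt((-1.1)^2 + (1.1)^2) = 1.5556
  seg2 = sqrt((-5.7)^2 + (-6.8)^2) = 8.873
Total = 10.4286


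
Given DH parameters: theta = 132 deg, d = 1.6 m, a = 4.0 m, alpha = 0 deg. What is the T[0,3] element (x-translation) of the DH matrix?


T[0,3] = a * cos(theta)
= 4.0 * cos(132 deg)
= 4.0 * -0.6691
= -2.6765


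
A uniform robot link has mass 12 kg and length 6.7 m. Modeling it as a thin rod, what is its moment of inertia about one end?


I = (1/3) * m * L^2
= (1/3) * 12 * 6.7^2
= 0.333333 * 12 * 44.89
= 179.56 kg*m^2


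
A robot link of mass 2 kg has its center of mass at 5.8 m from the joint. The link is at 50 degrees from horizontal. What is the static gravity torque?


tau = m*g*L*cos(angle)
= 2 * 9.81 * 5.8 * cos(50 deg)
= 2 * 9.81 * 5.8 * 0.6428
= 73.1467 Nm


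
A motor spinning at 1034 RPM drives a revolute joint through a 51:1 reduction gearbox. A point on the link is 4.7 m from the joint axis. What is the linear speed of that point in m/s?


omega_motor = 1034 * 2*pi/60 = 108.2802 rad/s
omega_joint = omega_motor / 51 = 2.1231 rad/s
v = omega_joint * r = 2.1231 * 4.7
= 9.9788 m/s


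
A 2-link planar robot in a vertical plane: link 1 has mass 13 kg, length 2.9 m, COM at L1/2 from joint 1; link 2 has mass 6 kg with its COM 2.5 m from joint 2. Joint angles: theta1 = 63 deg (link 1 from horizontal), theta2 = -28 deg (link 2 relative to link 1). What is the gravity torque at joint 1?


Horizontal distance from joint 1 to link-1 COM:
  x_c1 = (L1/2)*cos(t1) = 1.45 * 0.454 = 0.6583 m
Horizontal distance from joint 1 to link-2 COM:
  x_c2 = L1*cos(t1) + Lc2*cos(t1+t2)
       = 2.9*0.454 + 2.5*0.8192 = 3.3645 m
tau1 = m1*g*x_c1 + m2*g*x_c2
     = 13*9.81*0.6583 + 6*9.81*3.3645
     = 83.9512 + 198.0317
     = 281.9829 Nm


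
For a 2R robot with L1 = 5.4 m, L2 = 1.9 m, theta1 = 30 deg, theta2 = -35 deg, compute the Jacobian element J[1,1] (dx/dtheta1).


J[1,1] = -L1*sin(t1) - L2*sin(t1+t2)
= -5.4*sin(30) - 1.9*sin(-5)
= -2.5344


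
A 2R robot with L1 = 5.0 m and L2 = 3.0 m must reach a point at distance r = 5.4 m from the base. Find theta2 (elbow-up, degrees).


cos(theta2) = (r^2 - L1^2 - L2^2) / (2*L1*L2)
cos(theta2) = (29.16 - 25.0 - 9.0) / 30.0
cos(theta2) = -0.161333
theta2 = 99.2843 degrees


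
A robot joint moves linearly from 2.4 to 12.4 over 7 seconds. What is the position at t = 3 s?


s = t/T = 3/7 = 0.4286
p(t) = p0 + (pf-p0)*s
= 2.4 + (12.4 - 2.4) * 0.4286
= 6.6857


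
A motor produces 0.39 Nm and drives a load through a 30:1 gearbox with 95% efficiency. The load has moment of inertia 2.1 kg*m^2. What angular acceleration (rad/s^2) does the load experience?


tau_out = tau_motor * N * eta
= 0.39 * 30 * 0.95 = 11.115 Nm
alpha = tau_out / I = 11.115 / 2.1
= 5.2929 rad/s^2


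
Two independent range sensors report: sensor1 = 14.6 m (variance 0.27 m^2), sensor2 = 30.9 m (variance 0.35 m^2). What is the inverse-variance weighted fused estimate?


w1 = (1/var1) / (1/var1 + 1/var2)
   = 3.7037 / (3.7037 + 2.8571) = 0.5645
w2 = 1 - w1 = 0.4355
fused = w1*s1 + w2*s2 = 8.2419 + 13.4565
= 21.6984 m


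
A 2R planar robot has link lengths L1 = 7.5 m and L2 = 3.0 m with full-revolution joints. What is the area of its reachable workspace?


r_max = L1 + L2 = 10.5 m
r_min = |L1 - L2| = 4.5 m
Area = pi*(r_max^2 - r_min^2)
= pi*(110.25 - 20.25)
= pi * 90.0
= 282.7433 m^2


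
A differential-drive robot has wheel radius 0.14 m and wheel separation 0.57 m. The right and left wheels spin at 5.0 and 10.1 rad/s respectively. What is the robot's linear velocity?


vR = r*wR = 0.14*5.0 = 0.7 m/s
vL = r*wL = 0.14*10.1 = 1.414 m/s
v = (vR+vL)/2 = 1.057 m/s
omega = (vR-vL)/L = -1.2526 rad/s
linear velocity = 1.057 m/s


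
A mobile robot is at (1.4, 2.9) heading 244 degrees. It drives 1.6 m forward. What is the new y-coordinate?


y_new = y0 + d*sin(theta)
= 2.9 + 1.6*sin(244)
= 2.9 + -1.4381
= 1.4619


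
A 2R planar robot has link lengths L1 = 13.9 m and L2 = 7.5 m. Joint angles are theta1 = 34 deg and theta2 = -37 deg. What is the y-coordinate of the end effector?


Convert angles to radians: theta1 = 0.5934, theta2 = -0.6458
y = L1*sin(theta1) + L2*sin(theta1+theta2)
y = 7.7728 + -0.3925
y = 7.3803


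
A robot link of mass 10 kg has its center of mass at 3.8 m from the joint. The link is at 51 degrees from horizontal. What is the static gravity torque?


tau = m*g*L*cos(angle)
= 10 * 9.81 * 3.8 * cos(51 deg)
= 10 * 9.81 * 3.8 * 0.6293
= 234.5981 Nm


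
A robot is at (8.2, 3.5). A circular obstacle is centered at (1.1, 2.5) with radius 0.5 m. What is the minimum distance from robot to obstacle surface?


center_dist = sqrt((8.2-1.1)^2 + (3.5-2.5)^2)
= sqrt(50.41 + 1.0)
= 7.1701
min_dist = center_dist - radius = 7.1701 - 0.5 = 6.6701 m


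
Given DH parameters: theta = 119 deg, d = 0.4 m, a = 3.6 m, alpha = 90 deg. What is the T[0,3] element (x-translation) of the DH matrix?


T[0,3] = a * cos(theta)
= 3.6 * cos(119 deg)
= 3.6 * -0.4848
= -1.7453


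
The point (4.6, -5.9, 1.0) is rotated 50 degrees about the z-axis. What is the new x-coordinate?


Rotation about z-axis: x' = x*cos(theta) - y*sin(theta)
= 4.6 * 0.6428 - -5.9 * 0.766
= 7.4765


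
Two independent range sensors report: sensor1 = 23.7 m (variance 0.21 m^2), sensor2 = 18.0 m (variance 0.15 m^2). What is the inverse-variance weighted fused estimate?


w1 = (1/var1) / (1/var1 + 1/var2)
   = 4.7619 / (4.7619 + 6.6667) = 0.4167
w2 = 1 - w1 = 0.5833
fused = w1*s1 + w2*s2 = 9.875 + 10.5
= 20.375 m


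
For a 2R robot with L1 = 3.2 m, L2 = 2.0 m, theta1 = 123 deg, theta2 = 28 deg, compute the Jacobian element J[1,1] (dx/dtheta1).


J[1,1] = -L1*sin(t1) - L2*sin(t1+t2)
= -3.2*sin(123) - 2.0*sin(151)
= -3.6534


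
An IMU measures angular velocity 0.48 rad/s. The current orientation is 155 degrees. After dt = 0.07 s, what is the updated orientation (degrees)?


delta_theta = w * dt = 0.48 * 0.07 = 0.0336 rad
= 1.9251 deg
theta_new = 155 + 1.9251 = 156.9251 deg


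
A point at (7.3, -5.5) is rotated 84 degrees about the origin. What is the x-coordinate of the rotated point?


x' = x*cos(theta) - y*sin(theta)
cos(84 deg) = 0.1045, sin(84 deg) = 0.9945
x' = 7.3 * 0.1045 - -5.5 * 0.9945
= 0.7631 - -5.4699
= 6.2329


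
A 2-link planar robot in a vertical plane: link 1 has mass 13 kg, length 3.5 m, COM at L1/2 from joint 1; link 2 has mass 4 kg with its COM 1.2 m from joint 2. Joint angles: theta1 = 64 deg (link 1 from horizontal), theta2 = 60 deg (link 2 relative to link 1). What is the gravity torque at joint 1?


Horizontal distance from joint 1 to link-1 COM:
  x_c1 = (L1/2)*cos(t1) = 1.75 * 0.4384 = 0.7671 m
Horizontal distance from joint 1 to link-2 COM:
  x_c2 = L1*cos(t1) + Lc2*cos(t1+t2)
       = 3.5*0.4384 + 1.2*-0.5592 = 0.8633 m
tau1 = m1*g*x_c1 + m2*g*x_c2
     = 13*9.81*0.7671 + 4*9.81*0.8633
     = 97.8346 + 33.8746
     = 131.7092 Nm


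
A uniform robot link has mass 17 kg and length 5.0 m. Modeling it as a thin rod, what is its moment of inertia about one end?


I = (1/3) * m * L^2
= (1/3) * 17 * 5.0^2
= 0.333333 * 17 * 25.0
= 141.6667 kg*m^2


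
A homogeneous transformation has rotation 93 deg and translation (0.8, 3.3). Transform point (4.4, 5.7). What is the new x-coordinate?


x' = cos(theta)*px - sin(theta)*py + tx
= -0.0523*4.4 - 0.9986*5.7 + 0.8
= -5.1225


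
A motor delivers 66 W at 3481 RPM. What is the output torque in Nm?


omega = 3481 * 2*pi/60 = 364.5295 rad/s
tau = P / omega = 66 / 364.5295
= 0.1811 Nm


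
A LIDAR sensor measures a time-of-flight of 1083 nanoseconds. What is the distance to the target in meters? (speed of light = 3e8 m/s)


tof = 1083 ns = 1.083e-06 s
dist = c * tof / 2
= 3e8 * 1.083e-06 / 2
= 162.45 m


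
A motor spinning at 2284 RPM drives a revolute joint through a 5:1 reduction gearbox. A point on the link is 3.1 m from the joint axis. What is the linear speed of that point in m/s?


omega_motor = 2284 * 2*pi/60 = 239.1799 rad/s
omega_joint = omega_motor / 5 = 47.836 rad/s
v = omega_joint * r = 47.836 * 3.1
= 148.2916 m/s


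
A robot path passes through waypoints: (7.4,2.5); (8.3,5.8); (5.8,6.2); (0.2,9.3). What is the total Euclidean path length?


Segment lengths:
  seg1 = sqrt((0.9)^2 + (3.3)^2) = 3.4205
  seg2 = sqrt((-2.5)^2 + (0.4)^2) = 2.5318
  seg3 = sqrt((-5.6)^2 + (3.1)^2) = 6.4008
Total = 12.3531


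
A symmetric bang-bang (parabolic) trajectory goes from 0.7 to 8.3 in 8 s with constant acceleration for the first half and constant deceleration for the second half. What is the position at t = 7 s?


Symmetric rest-to-rest: each phase covers (pf-p0)/2 in time T/2. 0.5*a*(T/2)^2 = (pf-p0)/2 => a = 4*(pf-p0)/T^2
a = 4*(8.3-0.7)/8^2 = 0.475
t = 7 is in the deceleration phase (t > T/2).
p = pf - 0.5*a*(T-t)^2 = 8.3 - 0.5*0.475*1^2
= 8.0625


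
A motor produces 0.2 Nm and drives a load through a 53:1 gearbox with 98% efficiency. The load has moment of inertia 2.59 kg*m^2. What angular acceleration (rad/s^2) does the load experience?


tau_out = tau_motor * N * eta
= 0.2 * 53 * 0.98 = 10.388 Nm
alpha = tau_out / I = 10.388 / 2.59
= 4.0108 rad/s^2


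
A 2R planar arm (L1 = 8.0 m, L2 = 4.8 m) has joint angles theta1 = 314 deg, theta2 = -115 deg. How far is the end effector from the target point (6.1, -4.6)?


End effector via forward kinematics:
x = L1*cos(t1) + L2*cos(t1+t2) = 1.0188
y = L1*sin(t1) + L2*sin(t1+t2) = -7.3174
Distance to target:
d = sqrt((6.1 - 1.0188)^2 + (-4.6 - -7.3174)^2)
= sqrt(25.8188 + 7.3845)
= 5.7622 m


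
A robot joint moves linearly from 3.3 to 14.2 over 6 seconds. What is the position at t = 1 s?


s = t/T = 1/6 = 0.1667
p(t) = p0 + (pf-p0)*s
= 3.3 + (14.2 - 3.3) * 0.1667
= 5.1167


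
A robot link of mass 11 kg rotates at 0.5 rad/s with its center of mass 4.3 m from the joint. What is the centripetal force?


F = m * omega^2 * r
= 11 * 0.5^2 * 4.3
= 11 * 0.25 * 4.3
= 11.825 N


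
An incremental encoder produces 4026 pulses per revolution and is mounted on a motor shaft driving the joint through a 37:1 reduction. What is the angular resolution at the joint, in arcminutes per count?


counts per rev = 4026
effective counts at joint = 4026 * 37 = 148962
resolution = 360*60 / 148962
= 0.145 arcmin/count


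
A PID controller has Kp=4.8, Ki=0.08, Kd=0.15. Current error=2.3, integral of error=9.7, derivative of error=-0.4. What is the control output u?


u = Kp*e + Ki*int(e) + Kd*de/dt
= 4.8*2.3 + 0.08*9.7 + 0.15*(-0.4)
= 11.04 + 0.776 + -0.06
= 11.756


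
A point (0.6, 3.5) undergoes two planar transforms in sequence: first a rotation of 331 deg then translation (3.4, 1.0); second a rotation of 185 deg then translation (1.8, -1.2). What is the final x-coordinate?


After transform 1:
x1 = cos(331)*0.6 - sin(331)*3.5 + 3.4 = 5.6216
y1 = sin(331)*0.6 + cos(331)*3.5 + 1.0 = 3.7703
After transform 2:
x2 = cos(185)*5.6216 - sin(185)*3.7703 + 1.8
= -3.4716


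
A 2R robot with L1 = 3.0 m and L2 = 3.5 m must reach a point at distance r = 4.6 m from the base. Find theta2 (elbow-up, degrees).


cos(theta2) = (r^2 - L1^2 - L2^2) / (2*L1*L2)
cos(theta2) = (21.16 - 9.0 - 12.25) / 21.0
cos(theta2) = -0.004286
theta2 = 90.2456 degrees


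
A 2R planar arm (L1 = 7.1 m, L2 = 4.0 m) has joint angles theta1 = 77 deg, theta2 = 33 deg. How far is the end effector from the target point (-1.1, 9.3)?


End effector via forward kinematics:
x = L1*cos(t1) + L2*cos(t1+t2) = 0.2291
y = L1*sin(t1) + L2*sin(t1+t2) = 10.6768
Distance to target:
d = sqrt((-1.1 - 0.2291)^2 + (9.3 - 10.6768)^2)
= sqrt(1.7664 + 1.8956)
= 1.9136 m


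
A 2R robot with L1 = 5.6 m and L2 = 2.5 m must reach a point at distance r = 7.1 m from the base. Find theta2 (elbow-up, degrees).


cos(theta2) = (r^2 - L1^2 - L2^2) / (2*L1*L2)
cos(theta2) = (50.41 - 31.36 - 6.25) / 28.0
cos(theta2) = 0.457143
theta2 = 62.7971 degrees


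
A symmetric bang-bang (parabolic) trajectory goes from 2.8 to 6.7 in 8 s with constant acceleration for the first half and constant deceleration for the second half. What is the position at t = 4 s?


Symmetric rest-to-rest: each phase covers (pf-p0)/2 in time T/2. 0.5*a*(T/2)^2 = (pf-p0)/2 => a = 4*(pf-p0)/T^2
a = 4*(6.7-2.8)/8^2 = 0.2438
t = 4 is in the acceleration phase (t <= T/2).
p = p0 + 0.5*a*t^2 = 2.8 + 0.5*0.2438*4^2
= 4.75


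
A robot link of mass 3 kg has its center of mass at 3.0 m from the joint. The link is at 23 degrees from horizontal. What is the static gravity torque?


tau = m*g*L*cos(angle)
= 3 * 9.81 * 3.0 * cos(23 deg)
= 3 * 9.81 * 3.0 * 0.9205
= 81.2714 Nm


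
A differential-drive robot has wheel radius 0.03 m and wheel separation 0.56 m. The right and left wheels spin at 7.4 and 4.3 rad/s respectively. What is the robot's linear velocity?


vR = r*wR = 0.03*7.4 = 0.222 m/s
vL = r*wL = 0.03*4.3 = 0.129 m/s
v = (vR+vL)/2 = 0.1755 m/s
omega = (vR-vL)/L = 0.1661 rad/s
linear velocity = 0.1755 m/s


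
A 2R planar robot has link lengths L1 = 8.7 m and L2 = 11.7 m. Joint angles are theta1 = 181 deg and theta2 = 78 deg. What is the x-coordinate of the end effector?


Convert angles to radians: theta1 = 3.159, theta2 = 1.3614
x = L1*cos(theta1) + L2*cos(theta1+theta2)
x = -8.6987 + -2.2325
x = -10.9311


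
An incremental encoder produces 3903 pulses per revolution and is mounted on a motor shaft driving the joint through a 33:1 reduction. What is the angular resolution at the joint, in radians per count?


counts per rev = 3903
effective counts at joint = 3903 * 33 = 128799
resolution = 2*pi / 128799
= 4.8783e-05 rad/count


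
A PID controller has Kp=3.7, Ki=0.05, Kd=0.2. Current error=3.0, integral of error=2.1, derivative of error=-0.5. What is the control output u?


u = Kp*e + Ki*int(e) + Kd*de/dt
= 3.7*3.0 + 0.05*2.1 + 0.2*(-0.5)
= 11.1 + 0.105 + -0.1
= 11.105


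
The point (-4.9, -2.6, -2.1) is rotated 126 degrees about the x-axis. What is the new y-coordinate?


Rotation about x-axis: y' = y*cos(theta) - z*sin(theta)
= -2.6 * -0.5878 - -2.1 * 0.809
= 3.2272


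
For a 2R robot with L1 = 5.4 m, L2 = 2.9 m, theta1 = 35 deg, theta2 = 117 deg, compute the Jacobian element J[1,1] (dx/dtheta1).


J[1,1] = -L1*sin(t1) - L2*sin(t1+t2)
= -5.4*sin(35) - 2.9*sin(152)
= -4.4588


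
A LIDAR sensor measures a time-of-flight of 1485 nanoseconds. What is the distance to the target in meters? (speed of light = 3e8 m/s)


tof = 1485 ns = 1.485e-06 s
dist = c * tof / 2
= 3e8 * 1.485e-06 / 2
= 222.75 m


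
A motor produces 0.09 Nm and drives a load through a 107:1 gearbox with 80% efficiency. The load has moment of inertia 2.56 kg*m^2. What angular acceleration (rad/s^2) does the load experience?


tau_out = tau_motor * N * eta
= 0.09 * 107 * 0.8 = 7.704 Nm
alpha = tau_out / I = 7.704 / 2.56
= 3.0094 rad/s^2


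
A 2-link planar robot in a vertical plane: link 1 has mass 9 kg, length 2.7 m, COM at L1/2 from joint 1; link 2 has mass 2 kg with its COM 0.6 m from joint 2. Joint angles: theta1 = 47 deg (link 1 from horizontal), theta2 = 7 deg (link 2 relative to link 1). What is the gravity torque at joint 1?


Horizontal distance from joint 1 to link-1 COM:
  x_c1 = (L1/2)*cos(t1) = 1.35 * 0.682 = 0.9207 m
Horizontal distance from joint 1 to link-2 COM:
  x_c2 = L1*cos(t1) + Lc2*cos(t1+t2)
       = 2.7*0.682 + 0.6*0.5878 = 2.1941 m
tau1 = m1*g*x_c1 + m2*g*x_c2
     = 9*9.81*0.9207 + 2*9.81*2.1941
     = 81.2884 + 43.0476
     = 124.336 Nm


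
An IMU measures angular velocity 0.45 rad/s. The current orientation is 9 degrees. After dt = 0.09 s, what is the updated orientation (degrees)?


delta_theta = w * dt = 0.45 * 0.09 = 0.0405 rad
= 2.3205 deg
theta_new = 9 + 2.3205 = 11.3205 deg


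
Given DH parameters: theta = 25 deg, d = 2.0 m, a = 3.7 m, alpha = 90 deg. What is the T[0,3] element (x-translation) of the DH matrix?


T[0,3] = a * cos(theta)
= 3.7 * cos(25 deg)
= 3.7 * 0.9063
= 3.3533


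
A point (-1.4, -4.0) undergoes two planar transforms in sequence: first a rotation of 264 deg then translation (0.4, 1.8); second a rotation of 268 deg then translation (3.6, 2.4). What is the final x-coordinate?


After transform 1:
x1 = cos(264)*-1.4 - sin(264)*-4.0 + 0.4 = -3.4317
y1 = sin(264)*-1.4 + cos(264)*-4.0 + 1.8 = 3.6104
After transform 2:
x2 = cos(268)*-3.4317 - sin(268)*3.6104 + 3.6
= 7.328


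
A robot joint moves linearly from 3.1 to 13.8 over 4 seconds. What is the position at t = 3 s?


s = t/T = 3/4 = 0.75
p(t) = p0 + (pf-p0)*s
= 3.1 + (13.8 - 3.1) * 0.75
= 11.125


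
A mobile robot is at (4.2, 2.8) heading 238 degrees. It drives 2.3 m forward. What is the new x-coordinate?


x_new = x0 + d*cos(theta)
= 4.2 + 2.3*cos(238)
= 4.2 + -1.2188
= 2.9812


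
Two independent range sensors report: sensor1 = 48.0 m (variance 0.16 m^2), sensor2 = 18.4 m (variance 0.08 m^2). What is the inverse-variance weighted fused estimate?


w1 = (1/var1) / (1/var1 + 1/var2)
   = 6.25 / (6.25 + 12.5) = 0.3333
w2 = 1 - w1 = 0.6667
fused = w1*s1 + w2*s2 = 16.0 + 12.2667
= 28.2667 m


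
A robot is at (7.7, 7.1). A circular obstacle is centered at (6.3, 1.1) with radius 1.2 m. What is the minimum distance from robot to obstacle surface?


center_dist = sqrt((7.7-6.3)^2 + (7.1-1.1)^2)
= sqrt(1.96 + 36.0)
= 6.1612
min_dist = center_dist - radius = 6.1612 - 1.2 = 4.9612 m


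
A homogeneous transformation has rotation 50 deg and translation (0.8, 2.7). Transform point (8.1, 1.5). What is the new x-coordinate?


x' = cos(theta)*px - sin(theta)*py + tx
= 0.6428*8.1 - 0.766*1.5 + 0.8
= 4.8575


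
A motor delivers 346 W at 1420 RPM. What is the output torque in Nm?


omega = 1420 * 2*pi/60 = 148.7021 rad/s
tau = P / omega = 346 / 148.7021
= 2.3268 Nm


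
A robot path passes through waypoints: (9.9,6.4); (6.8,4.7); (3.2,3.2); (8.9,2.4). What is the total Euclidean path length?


Segment lengths:
  seg1 = sqrt((-3.1)^2 + (-1.7)^2) = 3.5355
  seg2 = sqrt((-3.6)^2 + (-1.5)^2) = 3.9
  seg3 = sqrt((5.7)^2 + (-0.8)^2) = 5.7559
Total = 13.1914


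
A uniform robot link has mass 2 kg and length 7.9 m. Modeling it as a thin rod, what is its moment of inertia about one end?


I = (1/3) * m * L^2
= (1/3) * 2 * 7.9^2
= 0.333333 * 2 * 62.41
= 41.6067 kg*m^2


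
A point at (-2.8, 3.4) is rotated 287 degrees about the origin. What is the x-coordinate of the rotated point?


x' = x*cos(theta) - y*sin(theta)
cos(287 deg) = 0.2924, sin(287 deg) = -0.9563
x' = -2.8 * 0.2924 - 3.4 * -0.9563
= -0.8186 - -3.2514
= 2.4328


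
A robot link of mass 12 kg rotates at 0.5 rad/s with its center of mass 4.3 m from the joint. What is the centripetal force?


F = m * omega^2 * r
= 12 * 0.5^2 * 4.3
= 12 * 0.25 * 4.3
= 12.9 N


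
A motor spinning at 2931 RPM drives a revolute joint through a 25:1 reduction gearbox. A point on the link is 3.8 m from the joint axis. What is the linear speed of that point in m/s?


omega_motor = 2931 * 2*pi/60 = 306.9336 rad/s
omega_joint = omega_motor / 25 = 12.2773 rad/s
v = omega_joint * r = 12.2773 * 3.8
= 46.6539 m/s


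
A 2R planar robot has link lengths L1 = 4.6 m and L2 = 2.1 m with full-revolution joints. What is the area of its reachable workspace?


r_max = L1 + L2 = 6.7 m
r_min = |L1 - L2| = 2.5 m
Area = pi*(r_max^2 - r_min^2)
= pi*(44.89 - 6.25)
= pi * 38.64
= 121.3911 m^2


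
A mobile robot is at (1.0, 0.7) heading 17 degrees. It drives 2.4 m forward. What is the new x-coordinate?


x_new = x0 + d*cos(theta)
= 1.0 + 2.4*cos(17)
= 1.0 + 2.2951
= 3.2951


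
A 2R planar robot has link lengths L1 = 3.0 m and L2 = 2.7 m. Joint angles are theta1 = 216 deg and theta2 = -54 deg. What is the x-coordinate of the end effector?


Convert angles to radians: theta1 = 3.7699, theta2 = -0.9425
x = L1*cos(theta1) + L2*cos(theta1+theta2)
x = -2.4271 + -2.5679
x = -4.9949


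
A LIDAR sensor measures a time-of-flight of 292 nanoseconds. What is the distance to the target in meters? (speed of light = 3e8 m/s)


tof = 292 ns = 2.92e-07 s
dist = c * tof / 2
= 3e8 * 2.92e-07 / 2
= 43.8 m


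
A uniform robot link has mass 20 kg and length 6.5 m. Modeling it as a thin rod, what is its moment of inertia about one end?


I = (1/3) * m * L^2
= (1/3) * 20 * 6.5^2
= 0.333333 * 20 * 42.25
= 281.6667 kg*m^2


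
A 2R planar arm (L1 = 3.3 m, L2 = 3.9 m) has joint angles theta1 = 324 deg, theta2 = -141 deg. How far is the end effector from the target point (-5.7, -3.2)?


End effector via forward kinematics:
x = L1*cos(t1) + L2*cos(t1+t2) = -1.2249
y = L1*sin(t1) + L2*sin(t1+t2) = -2.1438
Distance to target:
d = sqrt((-5.7 - -1.2249)^2 + (-3.2 - -2.1438)^2)
= sqrt(20.0265 + 1.1156)
= 4.5981 m


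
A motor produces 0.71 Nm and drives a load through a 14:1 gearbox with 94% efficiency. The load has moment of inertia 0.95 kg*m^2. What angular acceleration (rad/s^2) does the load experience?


tau_out = tau_motor * N * eta
= 0.71 * 14 * 0.94 = 9.3436 Nm
alpha = tau_out / I = 9.3436 / 0.95
= 9.8354 rad/s^2


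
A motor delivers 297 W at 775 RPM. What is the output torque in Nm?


omega = 775 * 2*pi/60 = 81.1578 rad/s
tau = P / omega = 297 / 81.1578
= 3.6595 Nm


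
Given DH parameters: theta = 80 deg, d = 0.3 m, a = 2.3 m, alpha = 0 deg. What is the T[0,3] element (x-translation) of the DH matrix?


T[0,3] = a * cos(theta)
= 2.3 * cos(80 deg)
= 2.3 * 0.1736
= 0.3994


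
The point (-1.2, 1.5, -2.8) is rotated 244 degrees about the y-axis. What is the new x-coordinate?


Rotation about y-axis: x' = x*cos(theta) + z*sin(theta)
= -1.2 * -0.4384 + -2.8 * -0.8988
= 3.0427


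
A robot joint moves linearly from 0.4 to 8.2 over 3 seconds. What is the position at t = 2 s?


s = t/T = 2/3 = 0.6667
p(t) = p0 + (pf-p0)*s
= 0.4 + (8.2 - 0.4) * 0.6667
= 5.6


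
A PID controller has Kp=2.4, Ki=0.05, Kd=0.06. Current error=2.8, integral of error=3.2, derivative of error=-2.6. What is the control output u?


u = Kp*e + Ki*int(e) + Kd*de/dt
= 2.4*2.8 + 0.05*3.2 + 0.06*(-2.6)
= 6.72 + 0.16 + -0.156
= 6.724


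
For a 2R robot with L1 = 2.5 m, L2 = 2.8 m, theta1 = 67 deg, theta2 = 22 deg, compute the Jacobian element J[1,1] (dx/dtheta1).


J[1,1] = -L1*sin(t1) - L2*sin(t1+t2)
= -2.5*sin(67) - 2.8*sin(89)
= -5.1008


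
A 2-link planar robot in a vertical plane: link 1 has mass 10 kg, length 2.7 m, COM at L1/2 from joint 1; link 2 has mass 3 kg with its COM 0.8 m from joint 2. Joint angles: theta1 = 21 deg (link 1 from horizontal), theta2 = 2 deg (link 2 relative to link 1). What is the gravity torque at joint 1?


Horizontal distance from joint 1 to link-1 COM:
  x_c1 = (L1/2)*cos(t1) = 1.35 * 0.9336 = 1.2603 m
Horizontal distance from joint 1 to link-2 COM:
  x_c2 = L1*cos(t1) + Lc2*cos(t1+t2)
       = 2.7*0.9336 + 0.8*0.9205 = 3.2571 m
tau1 = m1*g*x_c1 + m2*g*x_c2
     = 10*9.81*1.2603 + 3*9.81*3.2571
     = 123.6387 + 95.8556
     = 219.4943 Nm


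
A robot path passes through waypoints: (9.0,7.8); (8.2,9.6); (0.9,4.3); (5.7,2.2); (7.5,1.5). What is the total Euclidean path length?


Segment lengths:
  seg1 = sqrt((-0.8)^2 + (1.8)^2) = 1.9698
  seg2 = sqrt((-7.3)^2 + (-5.3)^2) = 9.0211
  seg3 = sqrt((4.8)^2 + (-2.1)^2) = 5.2393
  seg4 = sqrt((1.8)^2 + (-0.7)^2) = 1.9313
Total = 18.1615


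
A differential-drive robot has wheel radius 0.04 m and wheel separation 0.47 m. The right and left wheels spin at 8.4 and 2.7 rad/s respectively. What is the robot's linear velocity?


vR = r*wR = 0.04*8.4 = 0.336 m/s
vL = r*wL = 0.04*2.7 = 0.108 m/s
v = (vR+vL)/2 = 0.222 m/s
omega = (vR-vL)/L = 0.4851 rad/s
linear velocity = 0.222 m/s


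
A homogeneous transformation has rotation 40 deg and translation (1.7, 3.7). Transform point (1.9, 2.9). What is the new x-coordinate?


x' = cos(theta)*px - sin(theta)*py + tx
= 0.766*1.9 - 0.6428*2.9 + 1.7
= 1.2914


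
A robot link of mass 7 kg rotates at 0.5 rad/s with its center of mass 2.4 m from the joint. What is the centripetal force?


F = m * omega^2 * r
= 7 * 0.5^2 * 2.4
= 7 * 0.25 * 2.4
= 4.2 N


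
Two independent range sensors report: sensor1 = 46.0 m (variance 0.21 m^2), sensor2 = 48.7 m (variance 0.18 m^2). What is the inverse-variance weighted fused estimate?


w1 = (1/var1) / (1/var1 + 1/var2)
   = 4.7619 / (4.7619 + 5.5556) = 0.4615
w2 = 1 - w1 = 0.5385
fused = w1*s1 + w2*s2 = 21.2308 + 26.2231
= 47.4538 m


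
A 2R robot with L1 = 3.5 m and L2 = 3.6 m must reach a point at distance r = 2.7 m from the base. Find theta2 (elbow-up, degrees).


cos(theta2) = (r^2 - L1^2 - L2^2) / (2*L1*L2)
cos(theta2) = (7.29 - 12.25 - 12.96) / 25.2
cos(theta2) = -0.711111
theta2 = 135.3254 degrees


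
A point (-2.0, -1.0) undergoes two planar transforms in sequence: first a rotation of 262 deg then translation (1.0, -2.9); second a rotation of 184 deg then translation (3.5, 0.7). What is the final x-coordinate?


After transform 1:
x1 = cos(262)*-2.0 - sin(262)*-1.0 + 1.0 = 0.2881
y1 = sin(262)*-2.0 + cos(262)*-1.0 + -2.9 = -0.7803
After transform 2:
x2 = cos(184)*0.2881 - sin(184)*-0.7803 + 3.5
= 3.1582


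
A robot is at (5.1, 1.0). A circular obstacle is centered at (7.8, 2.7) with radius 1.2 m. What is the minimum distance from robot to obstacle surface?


center_dist = sqrt((5.1-7.8)^2 + (1.0-2.7)^2)
= sqrt(7.29 + 2.89)
= 3.1906
min_dist = center_dist - radius = 3.1906 - 1.2 = 1.9906 m


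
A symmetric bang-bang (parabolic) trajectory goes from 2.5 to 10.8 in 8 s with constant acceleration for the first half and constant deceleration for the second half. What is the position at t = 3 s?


Symmetric rest-to-rest: each phase covers (pf-p0)/2 in time T/2. 0.5*a*(T/2)^2 = (pf-p0)/2 => a = 4*(pf-p0)/T^2
a = 4*(10.8-2.5)/8^2 = 0.5188
t = 3 is in the acceleration phase (t <= T/2).
p = p0 + 0.5*a*t^2 = 2.5 + 0.5*0.5188*3^2
= 4.8344


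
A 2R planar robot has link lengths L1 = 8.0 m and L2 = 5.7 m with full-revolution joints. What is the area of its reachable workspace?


r_max = L1 + L2 = 13.7 m
r_min = |L1 - L2| = 2.3 m
Area = pi*(r_max^2 - r_min^2)
= pi*(187.69 - 5.29)
= pi * 182.4
= 573.0265 m^2
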